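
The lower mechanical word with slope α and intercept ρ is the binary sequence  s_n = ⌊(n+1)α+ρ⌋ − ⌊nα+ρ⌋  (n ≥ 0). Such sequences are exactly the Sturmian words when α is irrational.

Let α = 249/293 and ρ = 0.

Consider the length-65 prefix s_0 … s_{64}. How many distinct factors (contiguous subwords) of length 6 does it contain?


7

t_n = ⌊(n·249)/293⌋ for n = 0 … 65:
  n=0…9: ⌊0/293⌋=0 ⌊249/293⌋=0 ⌊498/293⌋=1 ⌊747/293⌋=2 ⌊996/293⌋=3 ⌊1245/293⌋=4 ⌊1494/293⌋=5 ⌊1743/293⌋=5 ⌊1992/293⌋=6 ⌊2241/293⌋=7
  n=10…19: ⌊2490/293⌋=8 ⌊2739/293⌋=9 ⌊2988/293⌋=10 ⌊3237/293⌋=11 ⌊3486/293⌋=11 ⌊3735/293⌋=12 ⌊3984/293⌋=13 ⌊4233/293⌋=14 ⌊4482/293⌋=15 ⌊4731/293⌋=16
  n=20…29: ⌊4980/293⌋=16 ⌊5229/293⌋=17 ⌊5478/293⌋=18 ⌊5727/293⌋=19 ⌊5976/293⌋=20 ⌊6225/293⌋=21 ⌊6474/293⌋=22 ⌊6723/293⌋=22 ⌊6972/293⌋=23 ⌊7221/293⌋=24
  n=30…39: ⌊7470/293⌋=25 ⌊7719/293⌋=26 ⌊7968/293⌋=27 ⌊8217/293⌋=28 ⌊8466/293⌋=28 ⌊8715/293⌋=29 ⌊8964/293⌋=30 ⌊9213/293⌋=31 ⌊9462/293⌋=32 ⌊9711/293⌋=33
  n=40…49: ⌊9960/293⌋=33 ⌊10209/293⌋=34 ⌊10458/293⌋=35 ⌊10707/293⌋=36 ⌊10956/293⌋=37 ⌊11205/293⌋=38 ⌊11454/293⌋=39 ⌊11703/293⌋=39 ⌊11952/293⌋=40 ⌊12201/293⌋=41
  n=50…59: ⌊12450/293⌋=42 ⌊12699/293⌋=43 ⌊12948/293⌋=44 ⌊13197/293⌋=45 ⌊13446/293⌋=45 ⌊13695/293⌋=46 ⌊13944/293⌋=47 ⌊14193/293⌋=48 ⌊14442/293⌋=49 ⌊14691/293⌋=50
  n=60…65: ⌊14940/293⌋=50 ⌊15189/293⌋=51 ⌊15438/293⌋=52 ⌊15687/293⌋=53 ⌊15936/293⌋=54 ⌊16185/293⌋=55
s_n = t_(n+1) − t_n for n = 0 … 64 gives
prefix = 01111101111110111110111111011111101111101111110111111011111011111
slide a length-6 window over [0..5] … [59..64] (60 windows); first occurrence of each distinct factor:
  [  0..  5] 011111
  [  1..  6] 111110
  [  2..  7] 111101
  [  3..  8] 111011
  [  4..  9] 110111
  [  5.. 10] 101111
  [  7.. 12] 111111
  (the other 53 windows repeat one of these)
distinct factors: {011111, 101111, 110111, 111011, 111101, 111110, 111111}
count = 7  (Sturmian bound for length 6 is 7)


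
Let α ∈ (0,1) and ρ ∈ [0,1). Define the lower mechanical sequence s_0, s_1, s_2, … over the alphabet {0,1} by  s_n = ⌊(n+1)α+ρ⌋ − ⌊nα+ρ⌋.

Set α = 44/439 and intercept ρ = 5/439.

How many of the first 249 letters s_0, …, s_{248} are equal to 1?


#1s = Σ_{n=0}^{248} s_n = Σ_{n=0}^{248} (⌊(n+1)α+ρ⌋ − ⌊nα+ρ⌋)
the sum telescopes: every ⌊nα+ρ⌋ with 0 < n < 249 appears once with + and once with −, leaving ⌊249α+ρ⌋ − ⌊0·α+ρ⌋
249α + ρ = (249·44 + 5) / 439 = 10961/439
ρ = 5/439
⌊10961/439⌋ = 24,  ⌊5/439⌋ = 0
#1s = 24 − 0 = 24

24


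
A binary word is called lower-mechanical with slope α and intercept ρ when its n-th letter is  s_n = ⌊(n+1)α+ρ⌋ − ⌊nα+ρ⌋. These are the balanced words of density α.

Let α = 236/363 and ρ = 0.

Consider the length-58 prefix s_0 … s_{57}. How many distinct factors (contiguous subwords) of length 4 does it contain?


5

t_n = ⌊(n·236)/363⌋ for n = 0 … 58:
  n=0…9: ⌊0/363⌋=0 ⌊236/363⌋=0 ⌊472/363⌋=1 ⌊708/363⌋=1 ⌊944/363⌋=2 ⌊1180/363⌋=3 ⌊1416/363⌋=3 ⌊1652/363⌋=4 ⌊1888/363⌋=5 ⌊2124/363⌋=5
  n=10…19: ⌊2360/363⌋=6 ⌊2596/363⌋=7 ⌊2832/363⌋=7 ⌊3068/363⌋=8 ⌊3304/363⌋=9 ⌊3540/363⌋=9 ⌊3776/363⌋=10 ⌊4012/363⌋=11 ⌊4248/363⌋=11 ⌊4484/363⌋=12
  n=20…29: ⌊4720/363⌋=13 ⌊4956/363⌋=13 ⌊5192/363⌋=14 ⌊5428/363⌋=14 ⌊5664/363⌋=15 ⌊5900/363⌋=16 ⌊6136/363⌋=16 ⌊6372/363⌋=17 ⌊6608/363⌋=18 ⌊6844/363⌋=18
  n=30…39: ⌊7080/363⌋=19 ⌊7316/363⌋=20 ⌊7552/363⌋=20 ⌊7788/363⌋=21 ⌊8024/363⌋=22 ⌊8260/363⌋=22 ⌊8496/363⌋=23 ⌊8732/363⌋=24 ⌊8968/363⌋=24 ⌊9204/363⌋=25
  n=40…49: ⌊9440/363⌋=26 ⌊9676/363⌋=26 ⌊9912/363⌋=27 ⌊10148/363⌋=27 ⌊10384/363⌋=28 ⌊10620/363⌋=29 ⌊10856/363⌋=29 ⌊11092/363⌋=30 ⌊11328/363⌋=31 ⌊11564/363⌋=31
  n=50…58: ⌊11800/363⌋=32 ⌊12036/363⌋=33 ⌊12272/363⌋=33 ⌊12508/363⌋=34 ⌊12744/363⌋=35 ⌊12980/363⌋=35 ⌊13216/363⌋=36 ⌊13452/363⌋=37 ⌊13688/363⌋=37
s_n = t_(n+1) − t_n for n = 0 … 57 gives
prefix = 0101101101101101101101011011011011011011010110110110110110
slide a length-4 window over [0..3] … [54..57] (55 windows); first occurrence of each distinct factor:
  [  0..  3] 0101
  [  1..  4] 1011
  [  2..  5] 0110
  [  3..  6] 1101
  [ 19.. 22] 1010
  (the other 50 windows repeat one of these)
distinct factors: {0101, 0110, 1010, 1011, 1101}
count = 5  (Sturmian bound for length 4 is 5)


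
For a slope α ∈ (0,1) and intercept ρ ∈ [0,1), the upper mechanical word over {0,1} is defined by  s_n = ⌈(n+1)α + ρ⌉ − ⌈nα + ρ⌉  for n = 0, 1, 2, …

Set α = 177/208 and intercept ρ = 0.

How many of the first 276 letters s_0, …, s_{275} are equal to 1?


#1s = Σ_{n=0}^{275} s_n = Σ_{n=0}^{275} (⌈(n+1)α+ρ⌉ − ⌈nα+ρ⌉)
the sum telescopes: every ⌈nα+ρ⌉ with 0 < n < 276 appears once with + and once with −, leaving ⌈276α+ρ⌉ − ⌈0·α+ρ⌉
276α + ρ = (276·177) / 208 = 48852/208
ρ = 0/208
⌈48852/208⌉ = 235,  ⌈0/208⌉ = 0
#1s = 235 − 0 = 235

235


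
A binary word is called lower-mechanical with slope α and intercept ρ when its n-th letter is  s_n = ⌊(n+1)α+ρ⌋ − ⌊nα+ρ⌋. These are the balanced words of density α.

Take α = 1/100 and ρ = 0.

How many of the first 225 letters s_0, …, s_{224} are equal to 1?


2

#1s = Σ_{n=0}^{224} s_n = Σ_{n=0}^{224} (⌊(n+1)α+ρ⌋ − ⌊nα+ρ⌋)
the sum telescopes: every ⌊nα+ρ⌋ with 0 < n < 225 appears once with + and once with −, leaving ⌊225α+ρ⌋ − ⌊0·α+ρ⌋
225α + ρ = (225·1) / 100 = 225/100
ρ = 0/100
⌊225/100⌋ = 2,  ⌊0/100⌋ = 0
#1s = 2 − 0 = 2


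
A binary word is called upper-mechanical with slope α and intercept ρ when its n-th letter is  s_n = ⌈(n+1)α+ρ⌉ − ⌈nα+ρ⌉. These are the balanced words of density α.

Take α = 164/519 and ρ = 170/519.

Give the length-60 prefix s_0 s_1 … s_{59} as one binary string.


001001001001001001000100100100100100100010010010010010010001

n=0: ⌈(1·164+170)/519⌉ − ⌈(0·164+170)/519⌉ = ⌈334/519⌉ − ⌈170/519⌉ = 1 − 1 = 0
n=1: ⌈(2·164+170)/519⌉ − ⌈(1·164+170)/519⌉ = ⌈498/519⌉ − ⌈334/519⌉ = 1 − 1 = 0
n=2: ⌈(3·164+170)/519⌉ − ⌈(2·164+170)/519⌉ = ⌈662/519⌉ − ⌈498/519⌉ = 2 − 1 = 1
n=3: ⌈(4·164+170)/519⌉ − ⌈(3·164+170)/519⌉ = ⌈826/519⌉ − ⌈662/519⌉ = 2 − 2 = 0
n=4: ⌈(5·164+170)/519⌉ − ⌈(4·164+170)/519⌉ = ⌈990/519⌉ − ⌈826/519⌉ = 2 − 2 = 0
n=5: ⌈(6·164+170)/519⌉ − ⌈(5·164+170)/519⌉ = ⌈1154/519⌉ − ⌈990/519⌉ = 3 − 2 = 1
n=6: ⌈(7·164+170)/519⌉ − ⌈(6·164+170)/519⌉ = ⌈1318/519⌉ − ⌈1154/519⌉ = 3 − 3 = 0
n=7: ⌈(8·164+170)/519⌉ − ⌈(7·164+170)/519⌉ = ⌈1482/519⌉ − ⌈1318/519⌉ = 3 − 3 = 0
n=8: ⌈(9·164+170)/519⌉ − ⌈(8·164+170)/519⌉ = ⌈1646/519⌉ − ⌈1482/519⌉ = 4 − 3 = 1
n=9: ⌈(10·164+170)/519⌉ − ⌈(9·164+170)/519⌉ = ⌈1810/519⌉ − ⌈1646/519⌉ = 4 − 4 = 0
n=10: ⌈(11·164+170)/519⌉ − ⌈(10·164+170)/519⌉ = ⌈1974/519⌉ − ⌈1810/519⌉ = 4 − 4 = 0
n=11: ⌈(12·164+170)/519⌉ − ⌈(11·164+170)/519⌉ = ⌈2138/519⌉ − ⌈1974/519⌉ = 5 − 4 = 1
n=12: ⌈(13·164+170)/519⌉ − ⌈(12·164+170)/519⌉ = ⌈2302/519⌉ − ⌈2138/519⌉ = 5 − 5 = 0
n=13: ⌈(14·164+170)/519⌉ − ⌈(13·164+170)/519⌉ = ⌈2466/519⌉ − ⌈2302/519⌉ = 5 − 5 = 0
n=14: ⌈(15·164+170)/519⌉ − ⌈(14·164+170)/519⌉ = ⌈2630/519⌉ − ⌈2466/519⌉ = 6 − 5 = 1
n=15: ⌈(16·164+170)/519⌉ − ⌈(15·164+170)/519⌉ = ⌈2794/519⌉ − ⌈2630/519⌉ = 6 − 6 = 0
n=16: ⌈(17·164+170)/519⌉ − ⌈(16·164+170)/519⌉ = ⌈2958/519⌉ − ⌈2794/519⌉ = 6 − 6 = 0
n=17: ⌈(18·164+170)/519⌉ − ⌈(17·164+170)/519⌉ = ⌈3122/519⌉ − ⌈2958/519⌉ = 7 − 6 = 1
n=18: ⌈(19·164+170)/519⌉ − ⌈(18·164+170)/519⌉ = ⌈3286/519⌉ − ⌈3122/519⌉ = 7 − 7 = 0
n=19: ⌈(20·164+170)/519⌉ − ⌈(19·164+170)/519⌉ = ⌈3450/519⌉ − ⌈3286/519⌉ = 7 − 7 = 0
n=20: ⌈(21·164+170)/519⌉ − ⌈(20·164+170)/519⌉ = ⌈3614/519⌉ − ⌈3450/519⌉ = 7 − 7 = 0
n=21: ⌈(22·164+170)/519⌉ − ⌈(21·164+170)/519⌉ = ⌈3778/519⌉ − ⌈3614/519⌉ = 8 − 7 = 1
n=22: ⌈(23·164+170)/519⌉ − ⌈(22·164+170)/519⌉ = ⌈3942/519⌉ − ⌈3778/519⌉ = 8 − 8 = 0
n=23: ⌈(24·164+170)/519⌉ − ⌈(23·164+170)/519⌉ = ⌈4106/519⌉ − ⌈3942/519⌉ = 8 − 8 = 0
n=24: ⌈(25·164+170)/519⌉ − ⌈(24·164+170)/519⌉ = ⌈4270/519⌉ − ⌈4106/519⌉ = 9 − 8 = 1
n=25: ⌈(26·164+170)/519⌉ − ⌈(25·164+170)/519⌉ = ⌈4434/519⌉ − ⌈4270/519⌉ = 9 − 9 = 0
n=26: ⌈(27·164+170)/519⌉ − ⌈(26·164+170)/519⌉ = ⌈4598/519⌉ − ⌈4434/519⌉ = 9 − 9 = 0
n=27: ⌈(28·164+170)/519⌉ − ⌈(27·164+170)/519⌉ = ⌈4762/519⌉ − ⌈4598/519⌉ = 10 − 9 = 1
n=28: ⌈(29·164+170)/519⌉ − ⌈(28·164+170)/519⌉ = ⌈4926/519⌉ − ⌈4762/519⌉ = 10 − 10 = 0
n=29: ⌈(30·164+170)/519⌉ − ⌈(29·164+170)/519⌉ = ⌈5090/519⌉ − ⌈4926/519⌉ = 10 − 10 = 0
n=30: ⌈(31·164+170)/519⌉ − ⌈(30·164+170)/519⌉ = ⌈5254/519⌉ − ⌈5090/519⌉ = 11 − 10 = 1
n=31: ⌈(32·164+170)/519⌉ − ⌈(31·164+170)/519⌉ = ⌈5418/519⌉ − ⌈5254/519⌉ = 11 − 11 = 0
n=32: ⌈(33·164+170)/519⌉ − ⌈(32·164+170)/519⌉ = ⌈5582/519⌉ − ⌈5418/519⌉ = 11 − 11 = 0
n=33: ⌈(34·164+170)/519⌉ − ⌈(33·164+170)/519⌉ = ⌈5746/519⌉ − ⌈5582/519⌉ = 12 − 11 = 1
n=34: ⌈(35·164+170)/519⌉ − ⌈(34·164+170)/519⌉ = ⌈5910/519⌉ − ⌈5746/519⌉ = 12 − 12 = 0
n=35: ⌈(36·164+170)/519⌉ − ⌈(35·164+170)/519⌉ = ⌈6074/519⌉ − ⌈5910/519⌉ = 12 − 12 = 0
n=36: ⌈(37·164+170)/519⌉ − ⌈(36·164+170)/519⌉ = ⌈6238/519⌉ − ⌈6074/519⌉ = 13 − 12 = 1
n=37: ⌈(38·164+170)/519⌉ − ⌈(37·164+170)/519⌉ = ⌈6402/519⌉ − ⌈6238/519⌉ = 13 − 13 = 0
n=38: ⌈(39·164+170)/519⌉ − ⌈(38·164+170)/519⌉ = ⌈6566/519⌉ − ⌈6402/519⌉ = 13 − 13 = 0
n=39: ⌈(40·164+170)/519⌉ − ⌈(39·164+170)/519⌉ = ⌈6730/519⌉ − ⌈6566/519⌉ = 13 − 13 = 0
n=40: ⌈(41·164+170)/519⌉ − ⌈(40·164+170)/519⌉ = ⌈6894/519⌉ − ⌈6730/519⌉ = 14 − 13 = 1
n=41: ⌈(42·164+170)/519⌉ − ⌈(41·164+170)/519⌉ = ⌈7058/519⌉ − ⌈6894/519⌉ = 14 − 14 = 0
n=42: ⌈(43·164+170)/519⌉ − ⌈(42·164+170)/519⌉ = ⌈7222/519⌉ − ⌈7058/519⌉ = 14 − 14 = 0
n=43: ⌈(44·164+170)/519⌉ − ⌈(43·164+170)/519⌉ = ⌈7386/519⌉ − ⌈7222/519⌉ = 15 − 14 = 1
n=44: ⌈(45·164+170)/519⌉ − ⌈(44·164+170)/519⌉ = ⌈7550/519⌉ − ⌈7386/519⌉ = 15 − 15 = 0
n=45: ⌈(46·164+170)/519⌉ − ⌈(45·164+170)/519⌉ = ⌈7714/519⌉ − ⌈7550/519⌉ = 15 − 15 = 0
n=46: ⌈(47·164+170)/519⌉ − ⌈(46·164+170)/519⌉ = ⌈7878/519⌉ − ⌈7714/519⌉ = 16 − 15 = 1
n=47: ⌈(48·164+170)/519⌉ − ⌈(47·164+170)/519⌉ = ⌈8042/519⌉ − ⌈7878/519⌉ = 16 − 16 = 0
n=48: ⌈(49·164+170)/519⌉ − ⌈(48·164+170)/519⌉ = ⌈8206/519⌉ − ⌈8042/519⌉ = 16 − 16 = 0
n=49: ⌈(50·164+170)/519⌉ − ⌈(49·164+170)/519⌉ = ⌈8370/519⌉ − ⌈8206/519⌉ = 17 − 16 = 1
n=50: ⌈(51·164+170)/519⌉ − ⌈(50·164+170)/519⌉ = ⌈8534/519⌉ − ⌈8370/519⌉ = 17 − 17 = 0
n=51: ⌈(52·164+170)/519⌉ − ⌈(51·164+170)/519⌉ = ⌈8698/519⌉ − ⌈8534/519⌉ = 17 − 17 = 0
n=52: ⌈(53·164+170)/519⌉ − ⌈(52·164+170)/519⌉ = ⌈8862/519⌉ − ⌈8698/519⌉ = 18 − 17 = 1
n=53: ⌈(54·164+170)/519⌉ − ⌈(53·164+170)/519⌉ = ⌈9026/519⌉ − ⌈8862/519⌉ = 18 − 18 = 0
n=54: ⌈(55·164+170)/519⌉ − ⌈(54·164+170)/519⌉ = ⌈9190/519⌉ − ⌈9026/519⌉ = 18 − 18 = 0
n=55: ⌈(56·164+170)/519⌉ − ⌈(55·164+170)/519⌉ = ⌈9354/519⌉ − ⌈9190/519⌉ = 19 − 18 = 1
n=56: ⌈(57·164+170)/519⌉ − ⌈(56·164+170)/519⌉ = ⌈9518/519⌉ − ⌈9354/519⌉ = 19 − 19 = 0
n=57: ⌈(58·164+170)/519⌉ − ⌈(57·164+170)/519⌉ = ⌈9682/519⌉ − ⌈9518/519⌉ = 19 − 19 = 0
n=58: ⌈(59·164+170)/519⌉ − ⌈(58·164+170)/519⌉ = ⌈9846/519⌉ − ⌈9682/519⌉ = 19 − 19 = 0
n=59: ⌈(60·164+170)/519⌉ − ⌈(59·164+170)/519⌉ = ⌈10010/519⌉ − ⌈9846/519⌉ = 20 − 19 = 1


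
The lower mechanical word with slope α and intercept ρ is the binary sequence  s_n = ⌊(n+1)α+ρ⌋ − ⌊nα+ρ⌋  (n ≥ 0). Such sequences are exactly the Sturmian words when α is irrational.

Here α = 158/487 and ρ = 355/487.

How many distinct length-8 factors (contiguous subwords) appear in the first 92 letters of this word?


t_n = ⌊(n·158+355)/487⌋ for n = 0 … 92:
  n=0…9: ⌊355/487⌋=0 ⌊513/487⌋=1 ⌊671/487⌋=1 ⌊829/487⌋=1 ⌊987/487⌋=2 ⌊1145/487⌋=2 ⌊1303/487⌋=2 ⌊1461/487⌋=3 ⌊1619/487⌋=3 ⌊1777/487⌋=3
  n=10…19: ⌊1935/487⌋=3 ⌊2093/487⌋=4 ⌊2251/487⌋=4 ⌊2409/487⌋=4 ⌊2567/487⌋=5 ⌊2725/487⌋=5 ⌊2883/487⌋=5 ⌊3041/487⌋=6 ⌊3199/487⌋=6 ⌊3357/487⌋=6
  n=20…29: ⌊3515/487⌋=7 ⌊3673/487⌋=7 ⌊3831/487⌋=7 ⌊3989/487⌋=8 ⌊4147/487⌋=8 ⌊4305/487⌋=8 ⌊4463/487⌋=9 ⌊4621/487⌋=9 ⌊4779/487⌋=9 ⌊4937/487⌋=10
  n=30…39: ⌊5095/487⌋=10 ⌊5253/487⌋=10 ⌊5411/487⌋=11 ⌊5569/487⌋=11 ⌊5727/487⌋=11 ⌊5885/487⌋=12 ⌊6043/487⌋=12 ⌊6201/487⌋=12 ⌊6359/487⌋=13 ⌊6517/487⌋=13
  n=40…49: ⌊6675/487⌋=13 ⌊6833/487⌋=14 ⌊6991/487⌋=14 ⌊7149/487⌋=14 ⌊7307/487⌋=15 ⌊7465/487⌋=15 ⌊7623/487⌋=15 ⌊7781/487⌋=15 ⌊7939/487⌋=16 ⌊8097/487⌋=16
  n=50…59: ⌊8255/487⌋=16 ⌊8413/487⌋=17 ⌊8571/487⌋=17 ⌊8729/487⌋=17 ⌊8887/487⌋=18 ⌊9045/487⌋=18 ⌊9203/487⌋=18 ⌊9361/487⌋=19 ⌊9519/487⌋=19 ⌊9677/487⌋=19
  n=60…69: ⌊9835/487⌋=20 ⌊9993/487⌋=20 ⌊10151/487⌋=20 ⌊10309/487⌋=21 ⌊10467/487⌋=21 ⌊10625/487⌋=21 ⌊10783/487⌋=22 ⌊10941/487⌋=22 ⌊11099/487⌋=22 ⌊11257/487⌋=23
  n=70…79: ⌊11415/487⌋=23 ⌊11573/487⌋=23 ⌊11731/487⌋=24 ⌊11889/487⌋=24 ⌊12047/487⌋=24 ⌊12205/487⌋=25 ⌊12363/487⌋=25 ⌊12521/487⌋=25 ⌊12679/487⌋=26 ⌊12837/487⌋=26
  n=80…89: ⌊12995/487⌋=26 ⌊13153/487⌋=27 ⌊13311/487⌋=27 ⌊13469/487⌋=27 ⌊13627/487⌋=27 ⌊13785/487⌋=28 ⌊13943/487⌋=28 ⌊14101/487⌋=28 ⌊14259/487⌋=29 ⌊14417/487⌋=29
  n=90…92: ⌊14575/487⌋=29 ⌊14733/487⌋=30 ⌊14891/487⌋=30
s_n = t_(n+1) − t_n for n = 0 … 91 gives
prefix = 10010010001001001001001001001001001001001001000100100100100100100100100100100100100010010010
slide a length-8 window over [0..7] … [84..91] (85 windows); first occurrence of each distinct factor:
  [  0..  7] 10010010
  [  1..  8] 00100100
  [  2..  9] 01001000
  [  3.. 10] 10010001
  [  4.. 11] 00100010
  [  5.. 12] 01000100
  [  6.. 13] 10001001
  [  7.. 14] 00010010
  [  9.. 16] 01001001
  (the other 76 windows repeat one of these)
distinct factors: {00010010, 00100010, 00100100, 01000100, 01001000, 01001001, 10001001, 10010001, 10010010}
count = 9  (Sturmian bound for length 8 is 9)

9


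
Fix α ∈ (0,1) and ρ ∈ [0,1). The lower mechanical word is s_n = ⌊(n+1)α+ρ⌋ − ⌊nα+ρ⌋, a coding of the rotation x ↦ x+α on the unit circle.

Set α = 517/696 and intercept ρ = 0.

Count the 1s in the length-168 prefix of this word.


124

#1s = Σ_{n=0}^{167} s_n = Σ_{n=0}^{167} (⌊(n+1)α+ρ⌋ − ⌊nα+ρ⌋)
the sum telescopes: every ⌊nα+ρ⌋ with 0 < n < 168 appears once with + and once with −, leaving ⌊168α+ρ⌋ − ⌊0·α+ρ⌋
168α + ρ = (168·517) / 696 = 86856/696
ρ = 0/696
⌊86856/696⌋ = 124,  ⌊0/696⌋ = 0
#1s = 124 − 0 = 124


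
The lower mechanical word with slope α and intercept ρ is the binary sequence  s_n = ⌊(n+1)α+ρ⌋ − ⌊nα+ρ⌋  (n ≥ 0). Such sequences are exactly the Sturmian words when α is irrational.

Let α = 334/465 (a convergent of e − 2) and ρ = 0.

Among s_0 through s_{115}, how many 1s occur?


83

#1s = Σ_{n=0}^{115} s_n = Σ_{n=0}^{115} (⌊(n+1)α+ρ⌋ − ⌊nα+ρ⌋)
the sum telescopes: every ⌊nα+ρ⌋ with 0 < n < 116 appears once with + and once with −, leaving ⌊116α+ρ⌋ − ⌊0·α+ρ⌋
116α + ρ = (116·334) / 465 = 38744/465
ρ = 0/465
⌊38744/465⌋ = 83,  ⌊0/465⌋ = 0
#1s = 83 − 0 = 83


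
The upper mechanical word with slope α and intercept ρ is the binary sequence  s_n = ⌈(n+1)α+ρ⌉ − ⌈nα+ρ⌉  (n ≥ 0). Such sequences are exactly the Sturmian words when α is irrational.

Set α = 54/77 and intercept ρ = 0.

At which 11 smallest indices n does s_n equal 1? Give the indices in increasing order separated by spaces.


0 1 2 4 5 7 8 9 11 12 14

n=0: ⌈54/77⌉−⌈0/77⌉ = 1−0 = 1  ← one
n=1: ⌈108/77⌉−⌈54/77⌉ = 2−1 = 1  ← one
n=2: ⌈162/77⌉−⌈108/77⌉ = 3−2 = 1  ← one
n=3: ⌈216/77⌉−⌈162/77⌉ = 3−3 = 0
n=4: ⌈270/77⌉−⌈216/77⌉ = 4−3 = 1  ← one
n=5: ⌈324/77⌉−⌈270/77⌉ = 5−4 = 1  ← one
n=6: ⌈378/77⌉−⌈324/77⌉ = 5−5 = 0
n=7: ⌈432/77⌉−⌈378/77⌉ = 6−5 = 1  ← one
n=8: ⌈486/77⌉−⌈432/77⌉ = 7−6 = 1  ← one
n=9: ⌈540/77⌉−⌈486/77⌉ = 8−7 = 1  ← one
n=10: ⌈594/77⌉−⌈540/77⌉ = 8−8 = 0
n=11: ⌈648/77⌉−⌈594/77⌉ = 9−8 = 1  ← one
n=12: ⌈702/77⌉−⌈648/77⌉ = 10−9 = 1  ← one
n=13: ⌈756/77⌉−⌈702/77⌉ = 10−10 = 0
n=14: ⌈810/77⌉−⌈756/77⌉ = 11−10 = 1  ← one
positions of the first 11 ones: 0 1 2 4 5 7 8 9 11 12 14


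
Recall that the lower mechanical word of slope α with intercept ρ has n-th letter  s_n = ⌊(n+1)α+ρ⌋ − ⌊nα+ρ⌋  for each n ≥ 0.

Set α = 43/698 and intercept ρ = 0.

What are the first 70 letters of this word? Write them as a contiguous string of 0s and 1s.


0000000000000000100000000000000010000000000000001000000000000000100000

n=0: ⌊(1·43)/698⌋ − ⌊(0·43)/698⌋ = ⌊43/698⌋ − ⌊0/698⌋ = 0 − 0 = 0
n=1: ⌊(2·43)/698⌋ − ⌊(1·43)/698⌋ = ⌊86/698⌋ − ⌊43/698⌋ = 0 − 0 = 0
n=2: ⌊(3·43)/698⌋ − ⌊(2·43)/698⌋ = ⌊129/698⌋ − ⌊86/698⌋ = 0 − 0 = 0
n=3: ⌊(4·43)/698⌋ − ⌊(3·43)/698⌋ = ⌊172/698⌋ − ⌊129/698⌋ = 0 − 0 = 0
n=4: ⌊(5·43)/698⌋ − ⌊(4·43)/698⌋ = ⌊215/698⌋ − ⌊172/698⌋ = 0 − 0 = 0
n=5: ⌊(6·43)/698⌋ − ⌊(5·43)/698⌋ = ⌊258/698⌋ − ⌊215/698⌋ = 0 − 0 = 0
n=6: ⌊(7·43)/698⌋ − ⌊(6·43)/698⌋ = ⌊301/698⌋ − ⌊258/698⌋ = 0 − 0 = 0
n=7: ⌊(8·43)/698⌋ − ⌊(7·43)/698⌋ = ⌊344/698⌋ − ⌊301/698⌋ = 0 − 0 = 0
n=8: ⌊(9·43)/698⌋ − ⌊(8·43)/698⌋ = ⌊387/698⌋ − ⌊344/698⌋ = 0 − 0 = 0
n=9: ⌊(10·43)/698⌋ − ⌊(9·43)/698⌋ = ⌊430/698⌋ − ⌊387/698⌋ = 0 − 0 = 0
n=10: ⌊(11·43)/698⌋ − ⌊(10·43)/698⌋ = ⌊473/698⌋ − ⌊430/698⌋ = 0 − 0 = 0
n=11: ⌊(12·43)/698⌋ − ⌊(11·43)/698⌋ = ⌊516/698⌋ − ⌊473/698⌋ = 0 − 0 = 0
n=12: ⌊(13·43)/698⌋ − ⌊(12·43)/698⌋ = ⌊559/698⌋ − ⌊516/698⌋ = 0 − 0 = 0
n=13: ⌊(14·43)/698⌋ − ⌊(13·43)/698⌋ = ⌊602/698⌋ − ⌊559/698⌋ = 0 − 0 = 0
n=14: ⌊(15·43)/698⌋ − ⌊(14·43)/698⌋ = ⌊645/698⌋ − ⌊602/698⌋ = 0 − 0 = 0
n=15: ⌊(16·43)/698⌋ − ⌊(15·43)/698⌋ = ⌊688/698⌋ − ⌊645/698⌋ = 0 − 0 = 0
n=16: ⌊(17·43)/698⌋ − ⌊(16·43)/698⌋ = ⌊731/698⌋ − ⌊688/698⌋ = 1 − 0 = 1
n=17: ⌊(18·43)/698⌋ − ⌊(17·43)/698⌋ = ⌊774/698⌋ − ⌊731/698⌋ = 1 − 1 = 0
n=18: ⌊(19·43)/698⌋ − ⌊(18·43)/698⌋ = ⌊817/698⌋ − ⌊774/698⌋ = 1 − 1 = 0
n=19: ⌊(20·43)/698⌋ − ⌊(19·43)/698⌋ = ⌊860/698⌋ − ⌊817/698⌋ = 1 − 1 = 0
n=20: ⌊(21·43)/698⌋ − ⌊(20·43)/698⌋ = ⌊903/698⌋ − ⌊860/698⌋ = 1 − 1 = 0
n=21: ⌊(22·43)/698⌋ − ⌊(21·43)/698⌋ = ⌊946/698⌋ − ⌊903/698⌋ = 1 − 1 = 0
n=22: ⌊(23·43)/698⌋ − ⌊(22·43)/698⌋ = ⌊989/698⌋ − ⌊946/698⌋ = 1 − 1 = 0
n=23: ⌊(24·43)/698⌋ − ⌊(23·43)/698⌋ = ⌊1032/698⌋ − ⌊989/698⌋ = 1 − 1 = 0
n=24: ⌊(25·43)/698⌋ − ⌊(24·43)/698⌋ = ⌊1075/698⌋ − ⌊1032/698⌋ = 1 − 1 = 0
n=25: ⌊(26·43)/698⌋ − ⌊(25·43)/698⌋ = ⌊1118/698⌋ − ⌊1075/698⌋ = 1 − 1 = 0
n=26: ⌊(27·43)/698⌋ − ⌊(26·43)/698⌋ = ⌊1161/698⌋ − ⌊1118/698⌋ = 1 − 1 = 0
n=27: ⌊(28·43)/698⌋ − ⌊(27·43)/698⌋ = ⌊1204/698⌋ − ⌊1161/698⌋ = 1 − 1 = 0
n=28: ⌊(29·43)/698⌋ − ⌊(28·43)/698⌋ = ⌊1247/698⌋ − ⌊1204/698⌋ = 1 − 1 = 0
n=29: ⌊(30·43)/698⌋ − ⌊(29·43)/698⌋ = ⌊1290/698⌋ − ⌊1247/698⌋ = 1 − 1 = 0
n=30: ⌊(31·43)/698⌋ − ⌊(30·43)/698⌋ = ⌊1333/698⌋ − ⌊1290/698⌋ = 1 − 1 = 0
n=31: ⌊(32·43)/698⌋ − ⌊(31·43)/698⌋ = ⌊1376/698⌋ − ⌊1333/698⌋ = 1 − 1 = 0
n=32: ⌊(33·43)/698⌋ − ⌊(32·43)/698⌋ = ⌊1419/698⌋ − ⌊1376/698⌋ = 2 − 1 = 1
n=33: ⌊(34·43)/698⌋ − ⌊(33·43)/698⌋ = ⌊1462/698⌋ − ⌊1419/698⌋ = 2 − 2 = 0
n=34: ⌊(35·43)/698⌋ − ⌊(34·43)/698⌋ = ⌊1505/698⌋ − ⌊1462/698⌋ = 2 − 2 = 0
n=35: ⌊(36·43)/698⌋ − ⌊(35·43)/698⌋ = ⌊1548/698⌋ − ⌊1505/698⌋ = 2 − 2 = 0
n=36: ⌊(37·43)/698⌋ − ⌊(36·43)/698⌋ = ⌊1591/698⌋ − ⌊1548/698⌋ = 2 − 2 = 0
n=37: ⌊(38·43)/698⌋ − ⌊(37·43)/698⌋ = ⌊1634/698⌋ − ⌊1591/698⌋ = 2 − 2 = 0
n=38: ⌊(39·43)/698⌋ − ⌊(38·43)/698⌋ = ⌊1677/698⌋ − ⌊1634/698⌋ = 2 − 2 = 0
n=39: ⌊(40·43)/698⌋ − ⌊(39·43)/698⌋ = ⌊1720/698⌋ − ⌊1677/698⌋ = 2 − 2 = 0
n=40: ⌊(41·43)/698⌋ − ⌊(40·43)/698⌋ = ⌊1763/698⌋ − ⌊1720/698⌋ = 2 − 2 = 0
n=41: ⌊(42·43)/698⌋ − ⌊(41·43)/698⌋ = ⌊1806/698⌋ − ⌊1763/698⌋ = 2 − 2 = 0
n=42: ⌊(43·43)/698⌋ − ⌊(42·43)/698⌋ = ⌊1849/698⌋ − ⌊1806/698⌋ = 2 − 2 = 0
n=43: ⌊(44·43)/698⌋ − ⌊(43·43)/698⌋ = ⌊1892/698⌋ − ⌊1849/698⌋ = 2 − 2 = 0
n=44: ⌊(45·43)/698⌋ − ⌊(44·43)/698⌋ = ⌊1935/698⌋ − ⌊1892/698⌋ = 2 − 2 = 0
n=45: ⌊(46·43)/698⌋ − ⌊(45·43)/698⌋ = ⌊1978/698⌋ − ⌊1935/698⌋ = 2 − 2 = 0
n=46: ⌊(47·43)/698⌋ − ⌊(46·43)/698⌋ = ⌊2021/698⌋ − ⌊1978/698⌋ = 2 − 2 = 0
n=47: ⌊(48·43)/698⌋ − ⌊(47·43)/698⌋ = ⌊2064/698⌋ − ⌊2021/698⌋ = 2 − 2 = 0
n=48: ⌊(49·43)/698⌋ − ⌊(48·43)/698⌋ = ⌊2107/698⌋ − ⌊2064/698⌋ = 3 − 2 = 1
n=49: ⌊(50·43)/698⌋ − ⌊(49·43)/698⌋ = ⌊2150/698⌋ − ⌊2107/698⌋ = 3 − 3 = 0
n=50: ⌊(51·43)/698⌋ − ⌊(50·43)/698⌋ = ⌊2193/698⌋ − ⌊2150/698⌋ = 3 − 3 = 0
n=51: ⌊(52·43)/698⌋ − ⌊(51·43)/698⌋ = ⌊2236/698⌋ − ⌊2193/698⌋ = 3 − 3 = 0
n=52: ⌊(53·43)/698⌋ − ⌊(52·43)/698⌋ = ⌊2279/698⌋ − ⌊2236/698⌋ = 3 − 3 = 0
n=53: ⌊(54·43)/698⌋ − ⌊(53·43)/698⌋ = ⌊2322/698⌋ − ⌊2279/698⌋ = 3 − 3 = 0
n=54: ⌊(55·43)/698⌋ − ⌊(54·43)/698⌋ = ⌊2365/698⌋ − ⌊2322/698⌋ = 3 − 3 = 0
n=55: ⌊(56·43)/698⌋ − ⌊(55·43)/698⌋ = ⌊2408/698⌋ − ⌊2365/698⌋ = 3 − 3 = 0
n=56: ⌊(57·43)/698⌋ − ⌊(56·43)/698⌋ = ⌊2451/698⌋ − ⌊2408/698⌋ = 3 − 3 = 0
n=57: ⌊(58·43)/698⌋ − ⌊(57·43)/698⌋ = ⌊2494/698⌋ − ⌊2451/698⌋ = 3 − 3 = 0
n=58: ⌊(59·43)/698⌋ − ⌊(58·43)/698⌋ = ⌊2537/698⌋ − ⌊2494/698⌋ = 3 − 3 = 0
n=59: ⌊(60·43)/698⌋ − ⌊(59·43)/698⌋ = ⌊2580/698⌋ − ⌊2537/698⌋ = 3 − 3 = 0
n=60: ⌊(61·43)/698⌋ − ⌊(60·43)/698⌋ = ⌊2623/698⌋ − ⌊2580/698⌋ = 3 − 3 = 0
n=61: ⌊(62·43)/698⌋ − ⌊(61·43)/698⌋ = ⌊2666/698⌋ − ⌊2623/698⌋ = 3 − 3 = 0
n=62: ⌊(63·43)/698⌋ − ⌊(62·43)/698⌋ = ⌊2709/698⌋ − ⌊2666/698⌋ = 3 − 3 = 0
n=63: ⌊(64·43)/698⌋ − ⌊(63·43)/698⌋ = ⌊2752/698⌋ − ⌊2709/698⌋ = 3 − 3 = 0
n=64: ⌊(65·43)/698⌋ − ⌊(64·43)/698⌋ = ⌊2795/698⌋ − ⌊2752/698⌋ = 4 − 3 = 1
n=65: ⌊(66·43)/698⌋ − ⌊(65·43)/698⌋ = ⌊2838/698⌋ − ⌊2795/698⌋ = 4 − 4 = 0
n=66: ⌊(67·43)/698⌋ − ⌊(66·43)/698⌋ = ⌊2881/698⌋ − ⌊2838/698⌋ = 4 − 4 = 0
n=67: ⌊(68·43)/698⌋ − ⌊(67·43)/698⌋ = ⌊2924/698⌋ − ⌊2881/698⌋ = 4 − 4 = 0
n=68: ⌊(69·43)/698⌋ − ⌊(68·43)/698⌋ = ⌊2967/698⌋ − ⌊2924/698⌋ = 4 − 4 = 0
n=69: ⌊(70·43)/698⌋ − ⌊(69·43)/698⌋ = ⌊3010/698⌋ − ⌊2967/698⌋ = 4 − 4 = 0


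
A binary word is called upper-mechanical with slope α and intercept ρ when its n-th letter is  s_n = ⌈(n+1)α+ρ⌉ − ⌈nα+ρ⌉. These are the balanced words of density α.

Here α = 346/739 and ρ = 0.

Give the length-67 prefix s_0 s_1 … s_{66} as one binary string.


1010101010101010010101010101010010101010101010100101010101010100101

n=0: ⌈(1·346)/739⌉ − ⌈(0·346)/739⌉ = ⌈346/739⌉ − ⌈0/739⌉ = 1 − 0 = 1
n=1: ⌈(2·346)/739⌉ − ⌈(1·346)/739⌉ = ⌈692/739⌉ − ⌈346/739⌉ = 1 − 1 = 0
n=2: ⌈(3·346)/739⌉ − ⌈(2·346)/739⌉ = ⌈1038/739⌉ − ⌈692/739⌉ = 2 − 1 = 1
n=3: ⌈(4·346)/739⌉ − ⌈(3·346)/739⌉ = ⌈1384/739⌉ − ⌈1038/739⌉ = 2 − 2 = 0
n=4: ⌈(5·346)/739⌉ − ⌈(4·346)/739⌉ = ⌈1730/739⌉ − ⌈1384/739⌉ = 3 − 2 = 1
n=5: ⌈(6·346)/739⌉ − ⌈(5·346)/739⌉ = ⌈2076/739⌉ − ⌈1730/739⌉ = 3 − 3 = 0
n=6: ⌈(7·346)/739⌉ − ⌈(6·346)/739⌉ = ⌈2422/739⌉ − ⌈2076/739⌉ = 4 − 3 = 1
n=7: ⌈(8·346)/739⌉ − ⌈(7·346)/739⌉ = ⌈2768/739⌉ − ⌈2422/739⌉ = 4 − 4 = 0
n=8: ⌈(9·346)/739⌉ − ⌈(8·346)/739⌉ = ⌈3114/739⌉ − ⌈2768/739⌉ = 5 − 4 = 1
n=9: ⌈(10·346)/739⌉ − ⌈(9·346)/739⌉ = ⌈3460/739⌉ − ⌈3114/739⌉ = 5 − 5 = 0
n=10: ⌈(11·346)/739⌉ − ⌈(10·346)/739⌉ = ⌈3806/739⌉ − ⌈3460/739⌉ = 6 − 5 = 1
n=11: ⌈(12·346)/739⌉ − ⌈(11·346)/739⌉ = ⌈4152/739⌉ − ⌈3806/739⌉ = 6 − 6 = 0
n=12: ⌈(13·346)/739⌉ − ⌈(12·346)/739⌉ = ⌈4498/739⌉ − ⌈4152/739⌉ = 7 − 6 = 1
n=13: ⌈(14·346)/739⌉ − ⌈(13·346)/739⌉ = ⌈4844/739⌉ − ⌈4498/739⌉ = 7 − 7 = 0
n=14: ⌈(15·346)/739⌉ − ⌈(14·346)/739⌉ = ⌈5190/739⌉ − ⌈4844/739⌉ = 8 − 7 = 1
n=15: ⌈(16·346)/739⌉ − ⌈(15·346)/739⌉ = ⌈5536/739⌉ − ⌈5190/739⌉ = 8 − 8 = 0
n=16: ⌈(17·346)/739⌉ − ⌈(16·346)/739⌉ = ⌈5882/739⌉ − ⌈5536/739⌉ = 8 − 8 = 0
n=17: ⌈(18·346)/739⌉ − ⌈(17·346)/739⌉ = ⌈6228/739⌉ − ⌈5882/739⌉ = 9 − 8 = 1
n=18: ⌈(19·346)/739⌉ − ⌈(18·346)/739⌉ = ⌈6574/739⌉ − ⌈6228/739⌉ = 9 − 9 = 0
n=19: ⌈(20·346)/739⌉ − ⌈(19·346)/739⌉ = ⌈6920/739⌉ − ⌈6574/739⌉ = 10 − 9 = 1
n=20: ⌈(21·346)/739⌉ − ⌈(20·346)/739⌉ = ⌈7266/739⌉ − ⌈6920/739⌉ = 10 − 10 = 0
n=21: ⌈(22·346)/739⌉ − ⌈(21·346)/739⌉ = ⌈7612/739⌉ − ⌈7266/739⌉ = 11 − 10 = 1
n=22: ⌈(23·346)/739⌉ − ⌈(22·346)/739⌉ = ⌈7958/739⌉ − ⌈7612/739⌉ = 11 − 11 = 0
n=23: ⌈(24·346)/739⌉ − ⌈(23·346)/739⌉ = ⌈8304/739⌉ − ⌈7958/739⌉ = 12 − 11 = 1
n=24: ⌈(25·346)/739⌉ − ⌈(24·346)/739⌉ = ⌈8650/739⌉ − ⌈8304/739⌉ = 12 − 12 = 0
n=25: ⌈(26·346)/739⌉ − ⌈(25·346)/739⌉ = ⌈8996/739⌉ − ⌈8650/739⌉ = 13 − 12 = 1
n=26: ⌈(27·346)/739⌉ − ⌈(26·346)/739⌉ = ⌈9342/739⌉ − ⌈8996/739⌉ = 13 − 13 = 0
n=27: ⌈(28·346)/739⌉ − ⌈(27·346)/739⌉ = ⌈9688/739⌉ − ⌈9342/739⌉ = 14 − 13 = 1
n=28: ⌈(29·346)/739⌉ − ⌈(28·346)/739⌉ = ⌈10034/739⌉ − ⌈9688/739⌉ = 14 − 14 = 0
n=29: ⌈(30·346)/739⌉ − ⌈(29·346)/739⌉ = ⌈10380/739⌉ − ⌈10034/739⌉ = 15 − 14 = 1
n=30: ⌈(31·346)/739⌉ − ⌈(30·346)/739⌉ = ⌈10726/739⌉ − ⌈10380/739⌉ = 15 − 15 = 0
n=31: ⌈(32·346)/739⌉ − ⌈(31·346)/739⌉ = ⌈11072/739⌉ − ⌈10726/739⌉ = 15 − 15 = 0
n=32: ⌈(33·346)/739⌉ − ⌈(32·346)/739⌉ = ⌈11418/739⌉ − ⌈11072/739⌉ = 16 − 15 = 1
n=33: ⌈(34·346)/739⌉ − ⌈(33·346)/739⌉ = ⌈11764/739⌉ − ⌈11418/739⌉ = 16 − 16 = 0
n=34: ⌈(35·346)/739⌉ − ⌈(34·346)/739⌉ = ⌈12110/739⌉ − ⌈11764/739⌉ = 17 − 16 = 1
n=35: ⌈(36·346)/739⌉ − ⌈(35·346)/739⌉ = ⌈12456/739⌉ − ⌈12110/739⌉ = 17 − 17 = 0
n=36: ⌈(37·346)/739⌉ − ⌈(36·346)/739⌉ = ⌈12802/739⌉ − ⌈12456/739⌉ = 18 − 17 = 1
n=37: ⌈(38·346)/739⌉ − ⌈(37·346)/739⌉ = ⌈13148/739⌉ − ⌈12802/739⌉ = 18 − 18 = 0
n=38: ⌈(39·346)/739⌉ − ⌈(38·346)/739⌉ = ⌈13494/739⌉ − ⌈13148/739⌉ = 19 − 18 = 1
n=39: ⌈(40·346)/739⌉ − ⌈(39·346)/739⌉ = ⌈13840/739⌉ − ⌈13494/739⌉ = 19 − 19 = 0
n=40: ⌈(41·346)/739⌉ − ⌈(40·346)/739⌉ = ⌈14186/739⌉ − ⌈13840/739⌉ = 20 − 19 = 1
n=41: ⌈(42·346)/739⌉ − ⌈(41·346)/739⌉ = ⌈14532/739⌉ − ⌈14186/739⌉ = 20 − 20 = 0
n=42: ⌈(43·346)/739⌉ − ⌈(42·346)/739⌉ = ⌈14878/739⌉ − ⌈14532/739⌉ = 21 − 20 = 1
n=43: ⌈(44·346)/739⌉ − ⌈(43·346)/739⌉ = ⌈15224/739⌉ − ⌈14878/739⌉ = 21 − 21 = 0
n=44: ⌈(45·346)/739⌉ − ⌈(44·346)/739⌉ = ⌈15570/739⌉ − ⌈15224/739⌉ = 22 − 21 = 1
n=45: ⌈(46·346)/739⌉ − ⌈(45·346)/739⌉ = ⌈15916/739⌉ − ⌈15570/739⌉ = 22 − 22 = 0
n=46: ⌈(47·346)/739⌉ − ⌈(46·346)/739⌉ = ⌈16262/739⌉ − ⌈15916/739⌉ = 23 − 22 = 1
n=47: ⌈(48·346)/739⌉ − ⌈(47·346)/739⌉ = ⌈16608/739⌉ − ⌈16262/739⌉ = 23 − 23 = 0
n=48: ⌈(49·346)/739⌉ − ⌈(48·346)/739⌉ = ⌈16954/739⌉ − ⌈16608/739⌉ = 23 − 23 = 0
n=49: ⌈(50·346)/739⌉ − ⌈(49·346)/739⌉ = ⌈17300/739⌉ − ⌈16954/739⌉ = 24 − 23 = 1
n=50: ⌈(51·346)/739⌉ − ⌈(50·346)/739⌉ = ⌈17646/739⌉ − ⌈17300/739⌉ = 24 − 24 = 0
n=51: ⌈(52·346)/739⌉ − ⌈(51·346)/739⌉ = ⌈17992/739⌉ − ⌈17646/739⌉ = 25 − 24 = 1
n=52: ⌈(53·346)/739⌉ − ⌈(52·346)/739⌉ = ⌈18338/739⌉ − ⌈17992/739⌉ = 25 − 25 = 0
n=53: ⌈(54·346)/739⌉ − ⌈(53·346)/739⌉ = ⌈18684/739⌉ − ⌈18338/739⌉ = 26 − 25 = 1
n=54: ⌈(55·346)/739⌉ − ⌈(54·346)/739⌉ = ⌈19030/739⌉ − ⌈18684/739⌉ = 26 − 26 = 0
n=55: ⌈(56·346)/739⌉ − ⌈(55·346)/739⌉ = ⌈19376/739⌉ − ⌈19030/739⌉ = 27 − 26 = 1
n=56: ⌈(57·346)/739⌉ − ⌈(56·346)/739⌉ = ⌈19722/739⌉ − ⌈19376/739⌉ = 27 − 27 = 0
n=57: ⌈(58·346)/739⌉ − ⌈(57·346)/739⌉ = ⌈20068/739⌉ − ⌈19722/739⌉ = 28 − 27 = 1
n=58: ⌈(59·346)/739⌉ − ⌈(58·346)/739⌉ = ⌈20414/739⌉ − ⌈20068/739⌉ = 28 − 28 = 0
n=59: ⌈(60·346)/739⌉ − ⌈(59·346)/739⌉ = ⌈20760/739⌉ − ⌈20414/739⌉ = 29 − 28 = 1
n=60: ⌈(61·346)/739⌉ − ⌈(60·346)/739⌉ = ⌈21106/739⌉ − ⌈20760/739⌉ = 29 − 29 = 0
n=61: ⌈(62·346)/739⌉ − ⌈(61·346)/739⌉ = ⌈21452/739⌉ − ⌈21106/739⌉ = 30 − 29 = 1
n=62: ⌈(63·346)/739⌉ − ⌈(62·346)/739⌉ = ⌈21798/739⌉ − ⌈21452/739⌉ = 30 − 30 = 0
n=63: ⌈(64·346)/739⌉ − ⌈(63·346)/739⌉ = ⌈22144/739⌉ − ⌈21798/739⌉ = 30 − 30 = 0
n=64: ⌈(65·346)/739⌉ − ⌈(64·346)/739⌉ = ⌈22490/739⌉ − ⌈22144/739⌉ = 31 − 30 = 1
n=65: ⌈(66·346)/739⌉ − ⌈(65·346)/739⌉ = ⌈22836/739⌉ − ⌈22490/739⌉ = 31 − 31 = 0
n=66: ⌈(67·346)/739⌉ − ⌈(66·346)/739⌉ = ⌈23182/739⌉ − ⌈22836/739⌉ = 32 − 31 = 1


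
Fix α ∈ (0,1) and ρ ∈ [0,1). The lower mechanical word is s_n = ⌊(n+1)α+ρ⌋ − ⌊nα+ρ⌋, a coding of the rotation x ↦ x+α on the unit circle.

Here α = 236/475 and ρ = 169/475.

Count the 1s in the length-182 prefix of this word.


90

#1s = Σ_{n=0}^{181} s_n = Σ_{n=0}^{181} (⌊(n+1)α+ρ⌋ − ⌊nα+ρ⌋)
the sum telescopes: every ⌊nα+ρ⌋ with 0 < n < 182 appears once with + and once with −, leaving ⌊182α+ρ⌋ − ⌊0·α+ρ⌋
182α + ρ = (182·236 + 169) / 475 = 43121/475
ρ = 169/475
⌊43121/475⌋ = 90,  ⌊169/475⌋ = 0
#1s = 90 − 0 = 90


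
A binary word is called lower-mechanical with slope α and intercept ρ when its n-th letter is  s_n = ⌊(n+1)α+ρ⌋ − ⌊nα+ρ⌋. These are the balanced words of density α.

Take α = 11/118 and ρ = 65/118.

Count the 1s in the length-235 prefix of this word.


#1s = Σ_{n=0}^{234} s_n = Σ_{n=0}^{234} (⌊(n+1)α+ρ⌋ − ⌊nα+ρ⌋)
the sum telescopes: every ⌊nα+ρ⌋ with 0 < n < 235 appears once with + and once with −, leaving ⌊235α+ρ⌋ − ⌊0·α+ρ⌋
235α + ρ = (235·11 + 65) / 118 = 2650/118
ρ = 65/118
⌊2650/118⌋ = 22,  ⌊65/118⌋ = 0
#1s = 22 − 0 = 22

22


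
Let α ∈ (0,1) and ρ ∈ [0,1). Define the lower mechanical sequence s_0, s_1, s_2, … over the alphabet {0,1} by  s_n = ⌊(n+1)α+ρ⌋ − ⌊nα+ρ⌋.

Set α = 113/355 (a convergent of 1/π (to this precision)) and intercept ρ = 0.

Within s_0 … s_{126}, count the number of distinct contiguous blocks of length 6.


7

t_n = ⌊(n·113)/355⌋ for n = 0 … 127:
  n=0…9: ⌊0/355⌋=0 ⌊113/355⌋=0 ⌊226/355⌋=0 ⌊339/355⌋=0 ⌊452/355⌋=1 ⌊565/355⌋=1 ⌊678/355⌋=1 ⌊791/355⌋=2 ⌊904/355⌋=2 ⌊1017/355⌋=2
  n=10…19: ⌊1130/355⌋=3 ⌊1243/355⌋=3 ⌊1356/355⌋=3 ⌊1469/355⌋=4 ⌊1582/355⌋=4 ⌊1695/355⌋=4 ⌊1808/355⌋=5 ⌊1921/355⌋=5 ⌊2034/355⌋=5 ⌊2147/355⌋=6
  n=20…29: ⌊2260/355⌋=6 ⌊2373/355⌋=6 ⌊2486/355⌋=7 ⌊2599/355⌋=7 ⌊2712/355⌋=7 ⌊2825/355⌋=7 ⌊2938/355⌋=8 ⌊3051/355⌋=8 ⌊3164/355⌋=8 ⌊3277/355⌋=9
  n=30…39: ⌊3390/355⌋=9 ⌊3503/355⌋=9 ⌊3616/355⌋=10 ⌊3729/355⌋=10 ⌊3842/355⌋=10 ⌊3955/355⌋=11 ⌊4068/355⌋=11 ⌊4181/355⌋=11 ⌊4294/355⌋=12 ⌊4407/355⌋=12
  n=40…49: ⌊4520/355⌋=12 ⌊4633/355⌋=13 ⌊4746/355⌋=13 ⌊4859/355⌋=13 ⌊4972/355⌋=14 ⌊5085/355⌋=14 ⌊5198/355⌋=14 ⌊5311/355⌋=14 ⌊5424/355⌋=15 ⌊5537/355⌋=15
  n=50…59: ⌊5650/355⌋=15 ⌊5763/355⌋=16 ⌊5876/355⌋=16 ⌊5989/355⌋=16 ⌊6102/355⌋=17 ⌊6215/355⌋=17 ⌊6328/355⌋=17 ⌊6441/355⌋=18 ⌊6554/355⌋=18 ⌊6667/355⌋=18
  n=60…69: ⌊6780/355⌋=19 ⌊6893/355⌋=19 ⌊7006/355⌋=19 ⌊7119/355⌋=20 ⌊7232/355⌋=20 ⌊7345/355⌋=20 ⌊7458/355⌋=21 ⌊7571/355⌋=21 ⌊7684/355⌋=21 ⌊7797/355⌋=21
  n=70…79: ⌊7910/355⌋=22 ⌊8023/355⌋=22 ⌊8136/355⌋=22 ⌊8249/355⌋=23 ⌊8362/355⌋=23 ⌊8475/355⌋=23 ⌊8588/355⌋=24 ⌊8701/355⌋=24 ⌊8814/355⌋=24 ⌊8927/355⌋=25
  n=80…89: ⌊9040/355⌋=25 ⌊9153/355⌋=25 ⌊9266/355⌋=26 ⌊9379/355⌋=26 ⌊9492/355⌋=26 ⌊9605/355⌋=27 ⌊9718/355⌋=27 ⌊9831/355⌋=27 ⌊9944/355⌋=28 ⌊10057/355⌋=28
  n=90…99: ⌊10170/355⌋=28 ⌊10283/355⌋=28 ⌊10396/355⌋=29 ⌊10509/355⌋=29 ⌊10622/355⌋=29 ⌊10735/355⌋=30 ⌊10848/355⌋=30 ⌊10961/355⌋=30 ⌊11074/355⌋=31 ⌊11187/355⌋=31
  n=100…109: ⌊11300/355⌋=31 ⌊11413/355⌋=32 ⌊11526/355⌋=32 ⌊11639/355⌋=32 ⌊11752/355⌋=33 ⌊11865/355⌋=33 ⌊11978/355⌋=33 ⌊12091/355⌋=34 ⌊12204/355⌋=34 ⌊12317/355⌋=34
  n=110…119: ⌊12430/355⌋=35 ⌊12543/355⌋=35 ⌊12656/355⌋=35 ⌊12769/355⌋=35 ⌊12882/355⌋=36 ⌊12995/355⌋=36 ⌊13108/355⌋=36 ⌊13221/355⌋=37 ⌊13334/355⌋=37 ⌊13447/355⌋=37
  n=120…127: ⌊13560/355⌋=38 ⌊13673/355⌋=38 ⌊13786/355⌋=38 ⌊13899/355⌋=39 ⌊14012/355⌋=39 ⌊14125/355⌋=39 ⌊14238/355⌋=40 ⌊14351/355⌋=40
s_n = t_(n+1) − t_n for n = 0 … 126 gives
prefix = 0001001001001001001001000100100100100100100100010010010010010010010001001001001001001001000100100100100100100100010010010010010
slide a length-6 window over [0..5] … [121..126] (122 windows); first occurrence of each distinct factor:
  [  0..  5] 000100
  [  1..  6] 001001
  [  2..  7] 010010
  [  3..  8] 100100
  [ 19.. 24] 001000
  [ 20.. 25] 010001
  [ 21.. 26] 100010
  (the other 115 windows repeat one of these)
distinct factors: {000100, 001000, 001001, 010001, 010010, 100010, 100100}
count = 7  (Sturmian bound for length 6 is 7)


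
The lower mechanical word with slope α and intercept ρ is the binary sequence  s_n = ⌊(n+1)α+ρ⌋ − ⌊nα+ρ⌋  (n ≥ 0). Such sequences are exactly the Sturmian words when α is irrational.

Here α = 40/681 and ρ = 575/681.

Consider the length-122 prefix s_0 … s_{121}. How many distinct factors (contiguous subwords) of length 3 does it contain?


t_n = ⌊(n·40+575)/681⌋ for n = 0 … 122:
  n=0…9: ⌊575/681⌋=0 ⌊615/681⌋=0 ⌊655/681⌋=0 ⌊695/681⌋=1 ⌊735/681⌋=1 ⌊775/681⌋=1 ⌊815/681⌋=1 ⌊855/681⌋=1 ⌊895/681⌋=1 ⌊935/681⌋=1
  n=10…19: ⌊975/681⌋=1 ⌊1015/681⌋=1 ⌊1055/681⌋=1 ⌊1095/681⌋=1 ⌊1135/681⌋=1 ⌊1175/681⌋=1 ⌊1215/681⌋=1 ⌊1255/681⌋=1 ⌊1295/681⌋=1 ⌊1335/681⌋=1
  n=20…29: ⌊1375/681⌋=2 ⌊1415/681⌋=2 ⌊1455/681⌋=2 ⌊1495/681⌋=2 ⌊1535/681⌋=2 ⌊1575/681⌋=2 ⌊1615/681⌋=2 ⌊1655/681⌋=2 ⌊1695/681⌋=2 ⌊1735/681⌋=2
  n=30…39: ⌊1775/681⌋=2 ⌊1815/681⌋=2 ⌊1855/681⌋=2 ⌊1895/681⌋=2 ⌊1935/681⌋=2 ⌊1975/681⌋=2 ⌊2015/681⌋=2 ⌊2055/681⌋=3 ⌊2095/681⌋=3 ⌊2135/681⌋=3
  n=40…49: ⌊2175/681⌋=3 ⌊2215/681⌋=3 ⌊2255/681⌋=3 ⌊2295/681⌋=3 ⌊2335/681⌋=3 ⌊2375/681⌋=3 ⌊2415/681⌋=3 ⌊2455/681⌋=3 ⌊2495/681⌋=3 ⌊2535/681⌋=3
  n=50…59: ⌊2575/681⌋=3 ⌊2615/681⌋=3 ⌊2655/681⌋=3 ⌊2695/681⌋=3 ⌊2735/681⌋=4 ⌊2775/681⌋=4 ⌊2815/681⌋=4 ⌊2855/681⌋=4 ⌊2895/681⌋=4 ⌊2935/681⌋=4
  n=60…69: ⌊2975/681⌋=4 ⌊3015/681⌋=4 ⌊3055/681⌋=4 ⌊3095/681⌋=4 ⌊3135/681⌋=4 ⌊3175/681⌋=4 ⌊3215/681⌋=4 ⌊3255/681⌋=4 ⌊3295/681⌋=4 ⌊3335/681⌋=4
  n=70…79: ⌊3375/681⌋=4 ⌊3415/681⌋=5 ⌊3455/681⌋=5 ⌊3495/681⌋=5 ⌊3535/681⌋=5 ⌊3575/681⌋=5 ⌊3615/681⌋=5 ⌊3655/681⌋=5 ⌊3695/681⌋=5 ⌊3735/681⌋=5
  n=80…89: ⌊3775/681⌋=5 ⌊3815/681⌋=5 ⌊3855/681⌋=5 ⌊3895/681⌋=5 ⌊3935/681⌋=5 ⌊3975/681⌋=5 ⌊4015/681⌋=5 ⌊4055/681⌋=5 ⌊4095/681⌋=6 ⌊4135/681⌋=6
  n=90…99: ⌊4175/681⌋=6 ⌊4215/681⌋=6 ⌊4255/681⌋=6 ⌊4295/681⌋=6 ⌊4335/681⌋=6 ⌊4375/681⌋=6 ⌊4415/681⌋=6 ⌊4455/681⌋=6 ⌊4495/681⌋=6 ⌊4535/681⌋=6
  n=100…109: ⌊4575/681⌋=6 ⌊4615/681⌋=6 ⌊4655/681⌋=6 ⌊4695/681⌋=6 ⌊4735/681⌋=6 ⌊4775/681⌋=7 ⌊4815/681⌋=7 ⌊4855/681⌋=7 ⌊4895/681⌋=7 ⌊4935/681⌋=7
  n=110…119: ⌊4975/681⌋=7 ⌊5015/681⌋=7 ⌊5055/681⌋=7 ⌊5095/681⌋=7 ⌊5135/681⌋=7 ⌊5175/681⌋=7 ⌊5215/681⌋=7 ⌊5255/681⌋=7 ⌊5295/681⌋=7 ⌊5335/681⌋=7
  n=120…122: ⌊5375/681⌋=7 ⌊5415/681⌋=7 ⌊5455/681⌋=8
s_n = t_(n+1) − t_n for n = 0 … 121 gives
prefix = 00100000000000000001000000000000000010000000000000000100000000000000001000000000000000010000000000000000100000000000000001
slide a length-3 window over [0..2] … [119..121] (120 windows); first occurrence of each distinct factor:
  [  0..  2] 001
  [  1..  3] 010
  [  2..  4] 100
  [  3..  5] 000
  (the other 116 windows repeat one of these)
distinct factors: {000, 001, 010, 100}
count = 4  (Sturmian bound for length 3 is 4)

4


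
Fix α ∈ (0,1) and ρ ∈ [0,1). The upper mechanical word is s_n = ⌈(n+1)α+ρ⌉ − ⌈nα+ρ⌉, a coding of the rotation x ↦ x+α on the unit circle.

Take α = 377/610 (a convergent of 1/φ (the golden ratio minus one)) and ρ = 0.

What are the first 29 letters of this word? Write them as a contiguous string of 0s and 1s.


11011010110110101101011011010

n=0: ⌈(1·377)/610⌉ − ⌈(0·377)/610⌉ = ⌈377/610⌉ − ⌈0/610⌉ = 1 − 0 = 1
n=1: ⌈(2·377)/610⌉ − ⌈(1·377)/610⌉ = ⌈754/610⌉ − ⌈377/610⌉ = 2 − 1 = 1
n=2: ⌈(3·377)/610⌉ − ⌈(2·377)/610⌉ = ⌈1131/610⌉ − ⌈754/610⌉ = 2 − 2 = 0
n=3: ⌈(4·377)/610⌉ − ⌈(3·377)/610⌉ = ⌈1508/610⌉ − ⌈1131/610⌉ = 3 − 2 = 1
n=4: ⌈(5·377)/610⌉ − ⌈(4·377)/610⌉ = ⌈1885/610⌉ − ⌈1508/610⌉ = 4 − 3 = 1
n=5: ⌈(6·377)/610⌉ − ⌈(5·377)/610⌉ = ⌈2262/610⌉ − ⌈1885/610⌉ = 4 − 4 = 0
n=6: ⌈(7·377)/610⌉ − ⌈(6·377)/610⌉ = ⌈2639/610⌉ − ⌈2262/610⌉ = 5 − 4 = 1
n=7: ⌈(8·377)/610⌉ − ⌈(7·377)/610⌉ = ⌈3016/610⌉ − ⌈2639/610⌉ = 5 − 5 = 0
n=8: ⌈(9·377)/610⌉ − ⌈(8·377)/610⌉ = ⌈3393/610⌉ − ⌈3016/610⌉ = 6 − 5 = 1
n=9: ⌈(10·377)/610⌉ − ⌈(9·377)/610⌉ = ⌈3770/610⌉ − ⌈3393/610⌉ = 7 − 6 = 1
n=10: ⌈(11·377)/610⌉ − ⌈(10·377)/610⌉ = ⌈4147/610⌉ − ⌈3770/610⌉ = 7 − 7 = 0
n=11: ⌈(12·377)/610⌉ − ⌈(11·377)/610⌉ = ⌈4524/610⌉ − ⌈4147/610⌉ = 8 − 7 = 1
n=12: ⌈(13·377)/610⌉ − ⌈(12·377)/610⌉ = ⌈4901/610⌉ − ⌈4524/610⌉ = 9 − 8 = 1
n=13: ⌈(14·377)/610⌉ − ⌈(13·377)/610⌉ = ⌈5278/610⌉ − ⌈4901/610⌉ = 9 − 9 = 0
n=14: ⌈(15·377)/610⌉ − ⌈(14·377)/610⌉ = ⌈5655/610⌉ − ⌈5278/610⌉ = 10 − 9 = 1
n=15: ⌈(16·377)/610⌉ − ⌈(15·377)/610⌉ = ⌈6032/610⌉ − ⌈5655/610⌉ = 10 − 10 = 0
n=16: ⌈(17·377)/610⌉ − ⌈(16·377)/610⌉ = ⌈6409/610⌉ − ⌈6032/610⌉ = 11 − 10 = 1
n=17: ⌈(18·377)/610⌉ − ⌈(17·377)/610⌉ = ⌈6786/610⌉ − ⌈6409/610⌉ = 12 − 11 = 1
n=18: ⌈(19·377)/610⌉ − ⌈(18·377)/610⌉ = ⌈7163/610⌉ − ⌈6786/610⌉ = 12 − 12 = 0
n=19: ⌈(20·377)/610⌉ − ⌈(19·377)/610⌉ = ⌈7540/610⌉ − ⌈7163/610⌉ = 13 − 12 = 1
n=20: ⌈(21·377)/610⌉ − ⌈(20·377)/610⌉ = ⌈7917/610⌉ − ⌈7540/610⌉ = 13 − 13 = 0
n=21: ⌈(22·377)/610⌉ − ⌈(21·377)/610⌉ = ⌈8294/610⌉ − ⌈7917/610⌉ = 14 − 13 = 1
n=22: ⌈(23·377)/610⌉ − ⌈(22·377)/610⌉ = ⌈8671/610⌉ − ⌈8294/610⌉ = 15 − 14 = 1
n=23: ⌈(24·377)/610⌉ − ⌈(23·377)/610⌉ = ⌈9048/610⌉ − ⌈8671/610⌉ = 15 − 15 = 0
n=24: ⌈(25·377)/610⌉ − ⌈(24·377)/610⌉ = ⌈9425/610⌉ − ⌈9048/610⌉ = 16 − 15 = 1
n=25: ⌈(26·377)/610⌉ − ⌈(25·377)/610⌉ = ⌈9802/610⌉ − ⌈9425/610⌉ = 17 − 16 = 1
n=26: ⌈(27·377)/610⌉ − ⌈(26·377)/610⌉ = ⌈10179/610⌉ − ⌈9802/610⌉ = 17 − 17 = 0
n=27: ⌈(28·377)/610⌉ − ⌈(27·377)/610⌉ = ⌈10556/610⌉ − ⌈10179/610⌉ = 18 − 17 = 1
n=28: ⌈(29·377)/610⌉ − ⌈(28·377)/610⌉ = ⌈10933/610⌉ − ⌈10556/610⌉ = 18 − 18 = 0
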